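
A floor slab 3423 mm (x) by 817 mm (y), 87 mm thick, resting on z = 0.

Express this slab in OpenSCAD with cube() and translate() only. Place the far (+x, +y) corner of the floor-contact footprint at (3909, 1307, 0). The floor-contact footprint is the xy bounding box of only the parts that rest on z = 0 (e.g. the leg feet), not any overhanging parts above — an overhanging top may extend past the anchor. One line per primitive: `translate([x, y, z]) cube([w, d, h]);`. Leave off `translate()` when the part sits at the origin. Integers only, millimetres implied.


translate([486, 490, 0]) cube([3423, 817, 87]);


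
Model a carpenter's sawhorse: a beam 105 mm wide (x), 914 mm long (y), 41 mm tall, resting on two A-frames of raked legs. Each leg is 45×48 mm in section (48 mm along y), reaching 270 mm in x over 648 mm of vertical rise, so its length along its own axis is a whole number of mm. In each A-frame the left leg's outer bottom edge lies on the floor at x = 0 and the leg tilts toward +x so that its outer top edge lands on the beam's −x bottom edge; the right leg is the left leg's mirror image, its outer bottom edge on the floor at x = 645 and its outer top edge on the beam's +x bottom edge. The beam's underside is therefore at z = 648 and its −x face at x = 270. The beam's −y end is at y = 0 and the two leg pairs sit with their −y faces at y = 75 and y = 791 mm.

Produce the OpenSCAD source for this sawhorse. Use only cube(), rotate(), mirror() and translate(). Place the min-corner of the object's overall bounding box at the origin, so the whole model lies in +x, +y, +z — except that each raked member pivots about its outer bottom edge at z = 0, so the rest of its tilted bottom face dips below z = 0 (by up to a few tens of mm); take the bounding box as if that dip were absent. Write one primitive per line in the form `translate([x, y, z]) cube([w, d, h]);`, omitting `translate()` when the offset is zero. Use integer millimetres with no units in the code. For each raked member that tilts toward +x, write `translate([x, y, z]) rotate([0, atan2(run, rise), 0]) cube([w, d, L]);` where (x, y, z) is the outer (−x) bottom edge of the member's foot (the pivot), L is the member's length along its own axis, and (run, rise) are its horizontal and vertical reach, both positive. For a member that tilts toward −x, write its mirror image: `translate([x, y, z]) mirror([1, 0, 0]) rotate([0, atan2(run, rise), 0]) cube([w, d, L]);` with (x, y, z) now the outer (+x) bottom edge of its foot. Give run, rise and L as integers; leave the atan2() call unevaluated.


// leg length = √(270² + 648²) = 702
// right-leg outer foot x = 2·270 + 105 = 645
// beam min-corner = (270, 0, 648)
translate([270, 0, 648]) cube([105, 914, 41]);
translate([0, 75, 0]) rotate([0, atan2(270, 648), 0]) cube([45, 48, 702]);
translate([645, 75, 0]) mirror([1, 0, 0]) rotate([0, atan2(270, 648), 0]) cube([45, 48, 702]);
translate([0, 791, 0]) rotate([0, atan2(270, 648), 0]) cube([45, 48, 702]);
translate([645, 791, 0]) mirror([1, 0, 0]) rotate([0, atan2(270, 648), 0]) cube([45, 48, 702]);


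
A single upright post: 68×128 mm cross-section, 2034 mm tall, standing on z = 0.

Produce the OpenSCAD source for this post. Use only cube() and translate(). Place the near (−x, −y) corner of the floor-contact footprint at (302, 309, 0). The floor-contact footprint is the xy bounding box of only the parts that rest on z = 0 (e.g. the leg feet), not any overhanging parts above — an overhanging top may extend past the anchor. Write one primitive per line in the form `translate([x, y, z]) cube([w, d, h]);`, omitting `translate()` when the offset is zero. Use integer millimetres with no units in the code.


translate([302, 309, 0]) cube([68, 128, 2034]);


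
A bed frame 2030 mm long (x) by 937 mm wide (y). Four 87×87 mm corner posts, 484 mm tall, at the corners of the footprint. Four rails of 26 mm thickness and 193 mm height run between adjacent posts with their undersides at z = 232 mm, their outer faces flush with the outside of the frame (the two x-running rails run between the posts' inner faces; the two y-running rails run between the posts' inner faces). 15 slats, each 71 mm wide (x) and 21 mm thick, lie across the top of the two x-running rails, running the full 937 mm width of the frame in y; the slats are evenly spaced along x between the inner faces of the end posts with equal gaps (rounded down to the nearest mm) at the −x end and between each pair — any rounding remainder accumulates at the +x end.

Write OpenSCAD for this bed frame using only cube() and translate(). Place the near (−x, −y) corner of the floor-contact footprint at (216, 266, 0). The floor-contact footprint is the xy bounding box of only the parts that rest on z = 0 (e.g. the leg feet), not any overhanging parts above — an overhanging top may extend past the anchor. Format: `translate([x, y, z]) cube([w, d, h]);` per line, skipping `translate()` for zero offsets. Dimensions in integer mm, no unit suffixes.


// slat z = rail_z + rail_h = 232 + 193 = 425
// slat gap = ⌊(1856 − 15·71) / 16⌋ = 49
translate([216, 266, 0]) cube([87, 87, 484]);
translate([216, 1116, 0]) cube([87, 87, 484]);
translate([2159, 266, 0]) cube([87, 87, 484]);
translate([2159, 1116, 0]) cube([87, 87, 484]);
translate([303, 266, 232]) cube([1856, 26, 193]);
translate([303, 1177, 232]) cube([1856, 26, 193]);
translate([216, 353, 232]) cube([26, 763, 193]);
translate([2220, 353, 232]) cube([26, 763, 193]);
translate([352, 266, 425]) cube([71, 937, 21]);
translate([472, 266, 425]) cube([71, 937, 21]);
translate([592, 266, 425]) cube([71, 937, 21]);
translate([712, 266, 425]) cube([71, 937, 21]);
translate([832, 266, 425]) cube([71, 937, 21]);
translate([952, 266, 425]) cube([71, 937, 21]);
translate([1072, 266, 425]) cube([71, 937, 21]);
translate([1192, 266, 425]) cube([71, 937, 21]);
translate([1312, 266, 425]) cube([71, 937, 21]);
translate([1432, 266, 425]) cube([71, 937, 21]);
translate([1552, 266, 425]) cube([71, 937, 21]);
translate([1672, 266, 425]) cube([71, 937, 21]);
translate([1792, 266, 425]) cube([71, 937, 21]);
translate([1912, 266, 425]) cube([71, 937, 21]);
translate([2032, 266, 425]) cube([71, 937, 21]);


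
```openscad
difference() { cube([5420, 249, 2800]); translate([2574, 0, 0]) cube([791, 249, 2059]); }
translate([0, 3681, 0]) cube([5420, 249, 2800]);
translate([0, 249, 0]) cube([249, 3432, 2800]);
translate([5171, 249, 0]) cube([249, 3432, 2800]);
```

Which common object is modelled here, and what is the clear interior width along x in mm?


A single room. The interior width is 4922 mm.

Four walls enclosing a rectangle with a door in the front wall — a room. Outside width 5420 minus two 249 mm walls gives 4922 mm.


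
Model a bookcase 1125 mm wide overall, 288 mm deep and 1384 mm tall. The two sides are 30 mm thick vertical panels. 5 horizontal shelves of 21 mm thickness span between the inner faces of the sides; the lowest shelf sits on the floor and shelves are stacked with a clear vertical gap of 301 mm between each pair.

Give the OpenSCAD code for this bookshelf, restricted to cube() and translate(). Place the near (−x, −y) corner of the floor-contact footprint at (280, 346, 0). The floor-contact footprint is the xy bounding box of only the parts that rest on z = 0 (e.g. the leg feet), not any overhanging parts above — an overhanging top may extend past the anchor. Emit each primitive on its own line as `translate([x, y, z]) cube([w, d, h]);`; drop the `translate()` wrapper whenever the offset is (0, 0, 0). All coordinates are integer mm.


translate([280, 346, 0]) cube([30, 288, 1384]);
translate([1375, 346, 0]) cube([30, 288, 1384]);
translate([310, 346, 0]) cube([1065, 288, 21]);
translate([310, 346, 322]) cube([1065, 288, 21]);
translate([310, 346, 644]) cube([1065, 288, 21]);
translate([310, 346, 966]) cube([1065, 288, 21]);
translate([310, 346, 1288]) cube([1065, 288, 21]);


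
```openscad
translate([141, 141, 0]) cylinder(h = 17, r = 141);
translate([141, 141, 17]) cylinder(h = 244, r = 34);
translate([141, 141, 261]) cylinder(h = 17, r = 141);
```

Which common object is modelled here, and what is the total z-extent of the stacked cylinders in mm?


A spool. The overall height is 278 mm.

Three coaxial cylinders, large–small–large — a spool. Two 17 mm flanges and a 244 mm core give 17 + 244 + 17 = 278 mm.


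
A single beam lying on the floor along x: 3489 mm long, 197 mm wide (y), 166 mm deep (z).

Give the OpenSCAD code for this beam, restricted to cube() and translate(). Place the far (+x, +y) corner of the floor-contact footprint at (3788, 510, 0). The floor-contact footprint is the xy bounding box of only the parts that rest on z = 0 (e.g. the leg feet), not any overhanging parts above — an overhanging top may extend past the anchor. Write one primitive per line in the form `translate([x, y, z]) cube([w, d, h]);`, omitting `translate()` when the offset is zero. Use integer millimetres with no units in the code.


translate([299, 313, 0]) cube([3489, 197, 166]);


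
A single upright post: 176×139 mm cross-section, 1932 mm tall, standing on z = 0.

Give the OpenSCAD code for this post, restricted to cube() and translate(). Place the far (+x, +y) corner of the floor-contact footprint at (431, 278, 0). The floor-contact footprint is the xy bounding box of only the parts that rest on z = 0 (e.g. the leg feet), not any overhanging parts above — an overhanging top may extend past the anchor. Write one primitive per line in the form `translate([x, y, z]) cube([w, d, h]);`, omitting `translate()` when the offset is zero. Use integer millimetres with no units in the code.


translate([255, 139, 0]) cube([176, 139, 1932]);


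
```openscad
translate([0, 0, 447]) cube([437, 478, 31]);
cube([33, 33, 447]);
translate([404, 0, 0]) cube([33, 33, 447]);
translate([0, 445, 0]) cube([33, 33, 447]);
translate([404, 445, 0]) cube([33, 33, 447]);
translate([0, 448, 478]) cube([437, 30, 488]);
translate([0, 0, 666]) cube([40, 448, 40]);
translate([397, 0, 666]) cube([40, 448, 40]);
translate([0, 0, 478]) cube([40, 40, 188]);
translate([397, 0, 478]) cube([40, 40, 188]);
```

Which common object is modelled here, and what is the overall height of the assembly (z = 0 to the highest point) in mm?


A chair. The overall height is 966 mm.

A slab on four corner posts with a tall panel at the back — a chair. The seat slab sits at z = 447 with thickness 31, and the 488 mm backrest starts at the seat top, so the overall height is 447 + 31 + 488 = 966 mm.


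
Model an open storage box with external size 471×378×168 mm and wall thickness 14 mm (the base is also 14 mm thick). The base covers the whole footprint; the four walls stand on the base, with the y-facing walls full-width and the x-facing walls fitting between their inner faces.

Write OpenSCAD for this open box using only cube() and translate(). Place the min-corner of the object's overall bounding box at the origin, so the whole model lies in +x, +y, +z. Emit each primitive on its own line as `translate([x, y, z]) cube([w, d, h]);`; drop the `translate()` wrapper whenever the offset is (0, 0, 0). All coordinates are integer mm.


cube([471, 378, 14]);
translate([0, 0, 14]) cube([471, 14, 154]);
translate([0, 364, 14]) cube([471, 14, 154]);
translate([0, 14, 14]) cube([14, 350, 154]);
translate([457, 14, 14]) cube([14, 350, 154]);


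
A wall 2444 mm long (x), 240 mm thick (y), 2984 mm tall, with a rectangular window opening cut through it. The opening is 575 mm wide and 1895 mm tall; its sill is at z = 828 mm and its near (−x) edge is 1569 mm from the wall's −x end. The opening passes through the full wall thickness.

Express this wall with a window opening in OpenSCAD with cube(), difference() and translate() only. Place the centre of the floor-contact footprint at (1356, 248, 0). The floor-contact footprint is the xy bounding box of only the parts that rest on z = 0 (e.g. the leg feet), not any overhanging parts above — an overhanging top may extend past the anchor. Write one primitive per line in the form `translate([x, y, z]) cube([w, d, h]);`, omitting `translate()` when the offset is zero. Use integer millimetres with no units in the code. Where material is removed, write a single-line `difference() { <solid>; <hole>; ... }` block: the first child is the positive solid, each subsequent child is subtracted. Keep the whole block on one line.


difference() { translate([134, 128, 0]) cube([2444, 240, 2984]); translate([1703, 128, 828]) cube([575, 240, 1895]); }


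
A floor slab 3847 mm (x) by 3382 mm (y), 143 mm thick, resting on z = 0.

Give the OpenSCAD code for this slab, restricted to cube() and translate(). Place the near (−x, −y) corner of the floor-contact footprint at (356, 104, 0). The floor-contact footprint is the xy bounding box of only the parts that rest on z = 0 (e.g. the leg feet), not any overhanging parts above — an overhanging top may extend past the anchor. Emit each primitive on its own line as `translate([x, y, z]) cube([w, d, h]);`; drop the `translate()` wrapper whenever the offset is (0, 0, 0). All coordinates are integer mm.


translate([356, 104, 0]) cube([3847, 3382, 143]);


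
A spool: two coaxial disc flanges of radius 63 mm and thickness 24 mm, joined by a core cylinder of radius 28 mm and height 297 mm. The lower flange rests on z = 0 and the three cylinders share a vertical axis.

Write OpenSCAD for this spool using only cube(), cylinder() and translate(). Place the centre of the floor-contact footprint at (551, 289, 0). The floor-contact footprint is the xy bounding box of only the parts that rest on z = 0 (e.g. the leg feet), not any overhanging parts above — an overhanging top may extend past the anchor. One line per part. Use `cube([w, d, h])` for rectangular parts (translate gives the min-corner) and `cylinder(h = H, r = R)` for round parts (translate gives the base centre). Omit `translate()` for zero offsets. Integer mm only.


translate([551, 289, 0]) cylinder(h = 24, r = 63);
translate([551, 289, 24]) cylinder(h = 297, r = 28);
translate([551, 289, 321]) cylinder(h = 24, r = 63);


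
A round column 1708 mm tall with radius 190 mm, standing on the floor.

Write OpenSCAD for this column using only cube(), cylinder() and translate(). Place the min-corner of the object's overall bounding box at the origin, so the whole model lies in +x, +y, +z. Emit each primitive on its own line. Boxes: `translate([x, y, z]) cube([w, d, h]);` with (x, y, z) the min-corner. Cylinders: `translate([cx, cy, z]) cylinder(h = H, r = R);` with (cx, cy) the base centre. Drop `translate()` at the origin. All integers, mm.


translate([190, 190, 0]) cylinder(h = 1708, r = 190);


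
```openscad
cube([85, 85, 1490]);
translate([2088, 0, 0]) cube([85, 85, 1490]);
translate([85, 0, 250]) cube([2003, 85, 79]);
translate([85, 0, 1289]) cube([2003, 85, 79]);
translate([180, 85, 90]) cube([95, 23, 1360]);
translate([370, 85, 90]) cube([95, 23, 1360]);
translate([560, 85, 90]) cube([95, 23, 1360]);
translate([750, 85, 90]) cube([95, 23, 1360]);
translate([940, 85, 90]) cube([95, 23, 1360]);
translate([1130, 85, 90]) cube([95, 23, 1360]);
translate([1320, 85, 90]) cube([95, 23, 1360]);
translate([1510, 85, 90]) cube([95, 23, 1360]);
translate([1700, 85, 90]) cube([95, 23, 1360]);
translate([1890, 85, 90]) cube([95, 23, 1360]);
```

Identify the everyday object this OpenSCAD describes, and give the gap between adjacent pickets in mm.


A fence section. The picket gap is 95 mm.

Two posts, two rails, 10 pickets — a fence section. Span 2003 mm holds 10 pickets of 95 mm with 11 equal gaps: ⌊(2003 − 10·95) / 11⌋ = 95 mm.


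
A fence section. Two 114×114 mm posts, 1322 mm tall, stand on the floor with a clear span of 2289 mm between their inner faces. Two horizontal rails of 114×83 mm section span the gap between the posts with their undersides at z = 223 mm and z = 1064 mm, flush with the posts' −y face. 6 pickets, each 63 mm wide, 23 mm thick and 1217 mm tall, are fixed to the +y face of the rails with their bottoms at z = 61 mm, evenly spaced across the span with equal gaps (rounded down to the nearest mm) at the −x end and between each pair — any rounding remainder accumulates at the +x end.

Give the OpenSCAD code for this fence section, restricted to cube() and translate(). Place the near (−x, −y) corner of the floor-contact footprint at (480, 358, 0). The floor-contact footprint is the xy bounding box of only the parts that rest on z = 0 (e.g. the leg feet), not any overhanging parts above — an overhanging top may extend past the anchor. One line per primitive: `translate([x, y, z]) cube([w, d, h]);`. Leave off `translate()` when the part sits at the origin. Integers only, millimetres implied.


translate([480, 358, 0]) cube([114, 114, 1322]);
translate([2883, 358, 0]) cube([114, 114, 1322]);
translate([594, 358, 223]) cube([2289, 114, 83]);
translate([594, 358, 1064]) cube([2289, 114, 83]);
translate([867, 472, 61]) cube([63, 23, 1217]);
translate([1203, 472, 61]) cube([63, 23, 1217]);
translate([1539, 472, 61]) cube([63, 23, 1217]);
translate([1875, 472, 61]) cube([63, 23, 1217]);
translate([2211, 472, 61]) cube([63, 23, 1217]);
translate([2547, 472, 61]) cube([63, 23, 1217]);


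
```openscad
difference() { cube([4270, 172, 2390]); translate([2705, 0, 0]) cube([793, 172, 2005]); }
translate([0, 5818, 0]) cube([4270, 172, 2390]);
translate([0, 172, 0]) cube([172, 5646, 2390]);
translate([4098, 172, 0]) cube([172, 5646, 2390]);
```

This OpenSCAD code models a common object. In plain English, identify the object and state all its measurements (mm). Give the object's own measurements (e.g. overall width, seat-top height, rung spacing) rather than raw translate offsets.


A single room: four walls, each 2390 mm tall and 172 mm thick, enclosing an outside footprint 4270×5990 mm (x × y), no floor or roof. The front and back walls (−y and +y sides) run the full x-width; the side walls fit between their inner faces. A door opening 793 mm wide and 2005 mm tall is cut through the front wall from the floor up, its −x edge 2705 mm from the wall's −x end.


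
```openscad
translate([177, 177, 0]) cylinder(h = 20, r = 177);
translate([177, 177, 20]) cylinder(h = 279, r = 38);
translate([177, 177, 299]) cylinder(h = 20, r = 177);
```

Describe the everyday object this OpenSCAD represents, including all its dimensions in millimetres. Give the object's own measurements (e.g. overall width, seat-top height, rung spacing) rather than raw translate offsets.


A spool: two coaxial disc flanges of radius 177 mm and thickness 20 mm, joined by a core cylinder of radius 38 mm and height 279 mm. The lower flange rests on z = 0 and the three cylinders share a vertical axis.


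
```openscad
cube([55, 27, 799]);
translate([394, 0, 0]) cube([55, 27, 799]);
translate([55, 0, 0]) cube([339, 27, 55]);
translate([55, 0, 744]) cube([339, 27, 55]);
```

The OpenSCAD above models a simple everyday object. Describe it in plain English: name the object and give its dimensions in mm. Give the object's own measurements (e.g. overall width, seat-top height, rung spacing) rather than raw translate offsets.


A rectangular picture frame lying in the x–z plane (depth along y). The opening is 339 mm wide (x) by 689 mm tall (z), surrounded by a border 55 mm wide on all four sides. The frame is 27 mm deep and is made of two full-height vertical stiles with two horizontal rails fitted between them.


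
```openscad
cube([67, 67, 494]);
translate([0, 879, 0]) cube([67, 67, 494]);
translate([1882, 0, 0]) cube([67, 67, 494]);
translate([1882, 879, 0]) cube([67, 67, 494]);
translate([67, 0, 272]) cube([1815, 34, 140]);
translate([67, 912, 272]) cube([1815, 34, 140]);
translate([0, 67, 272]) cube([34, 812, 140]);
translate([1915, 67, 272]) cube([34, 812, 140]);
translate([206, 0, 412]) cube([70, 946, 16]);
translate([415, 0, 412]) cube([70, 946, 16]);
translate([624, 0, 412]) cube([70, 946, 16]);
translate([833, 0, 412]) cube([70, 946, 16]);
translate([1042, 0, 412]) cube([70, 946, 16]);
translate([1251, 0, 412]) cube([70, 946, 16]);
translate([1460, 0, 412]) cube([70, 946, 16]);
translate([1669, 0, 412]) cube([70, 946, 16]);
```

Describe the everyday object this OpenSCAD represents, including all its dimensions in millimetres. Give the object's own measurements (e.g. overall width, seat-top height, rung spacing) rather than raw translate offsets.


A bed frame 1949 mm long (x) by 946 mm wide (y). Four 67×67 mm corner posts, 494 mm tall, at the corners of the footprint. Four rails of 34 mm thickness and 140 mm height run between adjacent posts with their undersides at z = 272 mm, their outer faces flush with the outside of the frame (the two x-running rails run between the posts' inner faces; the two y-running rails run between the posts' inner faces). 8 slats, each 70 mm wide (x) and 16 mm thick, lie across the top of the two x-running rails, running the full 946 mm width of the frame in y; along x they sit between the end posts with a 139 mm gap after the −x posts and between neighbouring slats, leaving 143 mm before the +x posts.


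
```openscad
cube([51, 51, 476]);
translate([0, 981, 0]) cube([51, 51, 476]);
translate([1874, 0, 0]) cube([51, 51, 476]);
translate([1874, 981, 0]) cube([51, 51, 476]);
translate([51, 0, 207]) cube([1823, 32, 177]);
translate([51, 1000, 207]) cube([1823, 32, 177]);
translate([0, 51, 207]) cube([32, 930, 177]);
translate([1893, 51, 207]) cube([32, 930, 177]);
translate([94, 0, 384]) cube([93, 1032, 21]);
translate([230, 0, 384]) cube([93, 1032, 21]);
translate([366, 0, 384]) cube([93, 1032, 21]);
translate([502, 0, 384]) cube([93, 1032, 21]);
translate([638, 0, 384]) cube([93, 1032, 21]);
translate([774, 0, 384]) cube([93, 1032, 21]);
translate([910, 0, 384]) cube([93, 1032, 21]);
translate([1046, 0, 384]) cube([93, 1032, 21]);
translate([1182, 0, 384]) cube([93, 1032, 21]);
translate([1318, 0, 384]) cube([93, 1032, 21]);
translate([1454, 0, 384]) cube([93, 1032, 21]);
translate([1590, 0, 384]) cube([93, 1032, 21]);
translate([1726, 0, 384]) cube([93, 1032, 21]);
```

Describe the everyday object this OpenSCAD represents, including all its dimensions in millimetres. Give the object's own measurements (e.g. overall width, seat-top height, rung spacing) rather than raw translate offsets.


A bed frame 1925 mm long (x) by 1032 mm wide (y). Four 51×51 mm corner posts, 476 mm tall, at the corners of the footprint. Four rails of 32 mm thickness and 177 mm height run between adjacent posts with their undersides at z = 207 mm, their outer faces flush with the outside of the frame (the two x-running rails run between the posts' inner faces; the two y-running rails run between the posts' inner faces). 13 slats, each 93 mm wide (x) and 21 mm thick, lie across the top of the two x-running rails, running the full 1032 mm width of the frame in y; along x they sit between the end posts with a 43 mm gap after the −x posts and between neighbouring slats, leaving 55 mm before the +x posts.


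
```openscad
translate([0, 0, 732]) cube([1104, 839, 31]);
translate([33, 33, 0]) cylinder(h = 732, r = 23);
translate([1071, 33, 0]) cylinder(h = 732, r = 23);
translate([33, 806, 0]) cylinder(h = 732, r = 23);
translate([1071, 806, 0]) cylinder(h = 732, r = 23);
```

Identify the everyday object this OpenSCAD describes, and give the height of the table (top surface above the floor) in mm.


A table. The table height is 763 mm.

A 1104×839×31 slab sits at z = 732 on four Ø46 mm round legs — a table. The top surface is at 732 + 31 = 763 mm.


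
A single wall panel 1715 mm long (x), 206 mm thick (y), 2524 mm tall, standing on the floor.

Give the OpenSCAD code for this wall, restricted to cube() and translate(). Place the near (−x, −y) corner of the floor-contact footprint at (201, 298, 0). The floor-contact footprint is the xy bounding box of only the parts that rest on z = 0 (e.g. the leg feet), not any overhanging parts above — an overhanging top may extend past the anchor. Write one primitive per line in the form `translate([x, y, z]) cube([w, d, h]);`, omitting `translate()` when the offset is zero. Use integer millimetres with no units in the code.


translate([201, 298, 0]) cube([1715, 206, 2524]);


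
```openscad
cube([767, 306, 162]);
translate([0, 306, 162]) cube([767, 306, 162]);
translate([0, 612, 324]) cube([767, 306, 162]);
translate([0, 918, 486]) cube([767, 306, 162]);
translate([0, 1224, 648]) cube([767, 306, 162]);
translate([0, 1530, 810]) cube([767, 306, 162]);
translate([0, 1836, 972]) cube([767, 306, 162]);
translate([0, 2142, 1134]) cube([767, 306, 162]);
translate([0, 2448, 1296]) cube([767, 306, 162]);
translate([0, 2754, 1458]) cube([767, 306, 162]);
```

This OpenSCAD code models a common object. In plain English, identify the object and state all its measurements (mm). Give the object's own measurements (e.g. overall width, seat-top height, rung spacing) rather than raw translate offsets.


A straight staircase of 10 solid steps. Each step is 767 mm wide (x), 306 mm deep (y, the going) and 162 mm tall (the rise). The first step rests on the floor; each subsequent step sits one going further in +y and one rise higher in +z, directly behind and above the previous step with no overlap.


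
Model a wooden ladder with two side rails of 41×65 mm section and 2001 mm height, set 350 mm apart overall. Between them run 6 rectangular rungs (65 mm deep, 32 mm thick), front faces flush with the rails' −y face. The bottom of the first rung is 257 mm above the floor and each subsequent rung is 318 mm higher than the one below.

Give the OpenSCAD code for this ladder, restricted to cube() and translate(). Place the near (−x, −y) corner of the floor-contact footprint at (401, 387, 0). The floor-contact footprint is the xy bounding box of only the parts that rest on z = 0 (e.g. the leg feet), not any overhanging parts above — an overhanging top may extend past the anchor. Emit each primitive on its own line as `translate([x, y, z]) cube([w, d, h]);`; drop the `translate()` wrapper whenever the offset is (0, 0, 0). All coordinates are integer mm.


translate([401, 387, 0]) cube([41, 65, 2001]);
translate([710, 387, 0]) cube([41, 65, 2001]);
translate([442, 387, 257]) cube([268, 65, 32]);
translate([442, 387, 575]) cube([268, 65, 32]);
translate([442, 387, 893]) cube([268, 65, 32]);
translate([442, 387, 1211]) cube([268, 65, 32]);
translate([442, 387, 1529]) cube([268, 65, 32]);
translate([442, 387, 1847]) cube([268, 65, 32]);


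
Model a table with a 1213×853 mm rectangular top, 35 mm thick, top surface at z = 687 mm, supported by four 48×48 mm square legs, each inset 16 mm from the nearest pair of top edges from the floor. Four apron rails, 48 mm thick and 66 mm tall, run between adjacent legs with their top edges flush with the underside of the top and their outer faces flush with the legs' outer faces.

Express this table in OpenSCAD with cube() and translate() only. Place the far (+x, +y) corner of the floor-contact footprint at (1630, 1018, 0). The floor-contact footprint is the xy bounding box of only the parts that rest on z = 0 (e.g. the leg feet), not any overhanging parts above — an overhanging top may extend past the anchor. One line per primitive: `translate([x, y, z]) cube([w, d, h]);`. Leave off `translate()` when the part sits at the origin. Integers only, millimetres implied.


translate([433, 181, 652]) cube([1213, 853, 35]);
translate([449, 197, 0]) cube([48, 48, 652]);
translate([1582, 197, 0]) cube([48, 48, 652]);
translate([449, 970, 0]) cube([48, 48, 652]);
translate([1582, 970, 0]) cube([48, 48, 652]);
translate([497, 197, 586]) cube([1085, 48, 66]);
translate([497, 970, 586]) cube([1085, 48, 66]);
translate([449, 245, 586]) cube([48, 725, 66]);
translate([1582, 245, 586]) cube([48, 725, 66]);


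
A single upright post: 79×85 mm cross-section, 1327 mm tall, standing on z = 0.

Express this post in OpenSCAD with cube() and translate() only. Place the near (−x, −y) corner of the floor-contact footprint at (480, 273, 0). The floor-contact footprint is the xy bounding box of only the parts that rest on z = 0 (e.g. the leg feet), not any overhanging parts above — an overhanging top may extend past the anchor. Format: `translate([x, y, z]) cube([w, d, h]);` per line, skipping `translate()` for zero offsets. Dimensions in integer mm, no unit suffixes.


translate([480, 273, 0]) cube([79, 85, 1327]);


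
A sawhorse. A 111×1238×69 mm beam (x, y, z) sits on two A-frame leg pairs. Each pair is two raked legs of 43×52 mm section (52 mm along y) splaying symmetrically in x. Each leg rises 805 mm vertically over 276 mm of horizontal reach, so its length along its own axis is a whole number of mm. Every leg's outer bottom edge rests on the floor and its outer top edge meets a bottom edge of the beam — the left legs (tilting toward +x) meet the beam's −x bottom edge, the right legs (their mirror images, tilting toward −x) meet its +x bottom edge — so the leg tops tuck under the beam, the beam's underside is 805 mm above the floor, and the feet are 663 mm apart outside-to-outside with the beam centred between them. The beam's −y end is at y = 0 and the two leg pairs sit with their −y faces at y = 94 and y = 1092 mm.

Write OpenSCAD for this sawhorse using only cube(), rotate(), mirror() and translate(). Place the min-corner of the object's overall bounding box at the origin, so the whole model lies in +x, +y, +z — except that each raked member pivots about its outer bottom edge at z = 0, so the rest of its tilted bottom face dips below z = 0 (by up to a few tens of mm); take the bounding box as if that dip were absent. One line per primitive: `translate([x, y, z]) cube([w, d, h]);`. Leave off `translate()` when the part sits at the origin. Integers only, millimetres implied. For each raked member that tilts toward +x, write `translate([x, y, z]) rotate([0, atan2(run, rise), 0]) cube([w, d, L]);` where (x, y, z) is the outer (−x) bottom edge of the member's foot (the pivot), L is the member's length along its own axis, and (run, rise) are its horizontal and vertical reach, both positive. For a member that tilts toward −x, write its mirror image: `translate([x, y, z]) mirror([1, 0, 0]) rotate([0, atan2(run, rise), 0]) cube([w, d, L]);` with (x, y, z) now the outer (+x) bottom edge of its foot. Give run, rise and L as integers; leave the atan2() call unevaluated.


translate([276, 0, 805]) cube([111, 1238, 69]);
translate([0, 94, 0]) rotate([0, atan2(276, 805), 0]) cube([43, 52, 851]);
translate([663, 94, 0]) mirror([1, 0, 0]) rotate([0, atan2(276, 805), 0]) cube([43, 52, 851]);
translate([0, 1092, 0]) rotate([0, atan2(276, 805), 0]) cube([43, 52, 851]);
translate([663, 1092, 0]) mirror([1, 0, 0]) rotate([0, atan2(276, 805), 0]) cube([43, 52, 851]);


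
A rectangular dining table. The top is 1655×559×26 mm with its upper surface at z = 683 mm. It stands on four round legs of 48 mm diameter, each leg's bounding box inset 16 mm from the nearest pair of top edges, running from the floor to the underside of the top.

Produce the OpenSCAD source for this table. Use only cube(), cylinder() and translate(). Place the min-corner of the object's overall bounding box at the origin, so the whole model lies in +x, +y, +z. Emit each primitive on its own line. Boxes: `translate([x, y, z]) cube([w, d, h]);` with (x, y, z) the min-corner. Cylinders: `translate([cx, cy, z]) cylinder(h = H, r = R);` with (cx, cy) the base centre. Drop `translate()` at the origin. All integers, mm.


// leg_h = 683 - 26 = 657
translate([0, 0, 657]) cube([1655, 559, 26]);
translate([40, 40, 0]) cylinder(h = 657, r = 24);
translate([1615, 40, 0]) cylinder(h = 657, r = 24);
translate([40, 519, 0]) cylinder(h = 657, r = 24);
translate([1615, 519, 0]) cylinder(h = 657, r = 24);


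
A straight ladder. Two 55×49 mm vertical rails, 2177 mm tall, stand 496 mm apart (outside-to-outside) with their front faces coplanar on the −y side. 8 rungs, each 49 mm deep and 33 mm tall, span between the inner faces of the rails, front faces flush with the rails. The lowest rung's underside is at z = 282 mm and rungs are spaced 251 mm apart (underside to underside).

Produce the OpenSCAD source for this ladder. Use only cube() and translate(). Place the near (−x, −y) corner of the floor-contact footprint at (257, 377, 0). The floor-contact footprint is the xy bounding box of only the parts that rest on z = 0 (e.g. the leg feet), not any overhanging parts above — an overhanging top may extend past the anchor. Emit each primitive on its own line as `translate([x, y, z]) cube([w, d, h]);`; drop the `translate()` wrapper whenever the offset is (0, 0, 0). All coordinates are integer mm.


translate([257, 377, 0]) cube([55, 49, 2177]);
translate([698, 377, 0]) cube([55, 49, 2177]);
translate([312, 377, 282]) cube([386, 49, 33]);
translate([312, 377, 533]) cube([386, 49, 33]);
translate([312, 377, 784]) cube([386, 49, 33]);
translate([312, 377, 1035]) cube([386, 49, 33]);
translate([312, 377, 1286]) cube([386, 49, 33]);
translate([312, 377, 1537]) cube([386, 49, 33]);
translate([312, 377, 1788]) cube([386, 49, 33]);
translate([312, 377, 2039]) cube([386, 49, 33]);


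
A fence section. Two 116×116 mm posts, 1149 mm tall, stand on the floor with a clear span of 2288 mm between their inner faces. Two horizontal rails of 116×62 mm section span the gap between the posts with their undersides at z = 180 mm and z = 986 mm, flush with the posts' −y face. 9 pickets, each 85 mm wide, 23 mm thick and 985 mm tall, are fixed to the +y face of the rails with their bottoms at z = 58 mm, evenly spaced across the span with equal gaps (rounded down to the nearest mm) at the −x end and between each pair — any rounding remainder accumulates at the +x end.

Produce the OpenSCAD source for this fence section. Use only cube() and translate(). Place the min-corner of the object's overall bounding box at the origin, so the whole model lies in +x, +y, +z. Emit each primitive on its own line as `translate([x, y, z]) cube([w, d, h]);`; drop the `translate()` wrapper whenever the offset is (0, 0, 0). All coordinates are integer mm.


cube([116, 116, 1149]);
translate([2404, 0, 0]) cube([116, 116, 1149]);
translate([116, 0, 180]) cube([2288, 116, 62]);
translate([116, 0, 986]) cube([2288, 116, 62]);
translate([268, 116, 58]) cube([85, 23, 985]);
translate([505, 116, 58]) cube([85, 23, 985]);
translate([742, 116, 58]) cube([85, 23, 985]);
translate([979, 116, 58]) cube([85, 23, 985]);
translate([1216, 116, 58]) cube([85, 23, 985]);
translate([1453, 116, 58]) cube([85, 23, 985]);
translate([1690, 116, 58]) cube([85, 23, 985]);
translate([1927, 116, 58]) cube([85, 23, 985]);
translate([2164, 116, 58]) cube([85, 23, 985]);


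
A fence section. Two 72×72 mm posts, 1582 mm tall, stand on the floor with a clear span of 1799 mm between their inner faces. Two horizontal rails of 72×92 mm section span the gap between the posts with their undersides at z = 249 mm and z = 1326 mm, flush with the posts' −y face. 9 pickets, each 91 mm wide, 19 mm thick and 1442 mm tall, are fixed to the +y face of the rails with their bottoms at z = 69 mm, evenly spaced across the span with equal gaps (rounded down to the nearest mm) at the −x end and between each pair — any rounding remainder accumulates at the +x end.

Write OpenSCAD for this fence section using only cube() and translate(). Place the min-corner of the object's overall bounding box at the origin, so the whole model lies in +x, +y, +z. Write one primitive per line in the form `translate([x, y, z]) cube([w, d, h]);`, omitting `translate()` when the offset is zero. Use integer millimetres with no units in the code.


cube([72, 72, 1582]);
translate([1871, 0, 0]) cube([72, 72, 1582]);
translate([72, 0, 249]) cube([1799, 72, 92]);
translate([72, 0, 1326]) cube([1799, 72, 92]);
translate([170, 72, 69]) cube([91, 19, 1442]);
translate([359, 72, 69]) cube([91, 19, 1442]);
translate([548, 72, 69]) cube([91, 19, 1442]);
translate([737, 72, 69]) cube([91, 19, 1442]);
translate([926, 72, 69]) cube([91, 19, 1442]);
translate([1115, 72, 69]) cube([91, 19, 1442]);
translate([1304, 72, 69]) cube([91, 19, 1442]);
translate([1493, 72, 69]) cube([91, 19, 1442]);
translate([1682, 72, 69]) cube([91, 19, 1442]);


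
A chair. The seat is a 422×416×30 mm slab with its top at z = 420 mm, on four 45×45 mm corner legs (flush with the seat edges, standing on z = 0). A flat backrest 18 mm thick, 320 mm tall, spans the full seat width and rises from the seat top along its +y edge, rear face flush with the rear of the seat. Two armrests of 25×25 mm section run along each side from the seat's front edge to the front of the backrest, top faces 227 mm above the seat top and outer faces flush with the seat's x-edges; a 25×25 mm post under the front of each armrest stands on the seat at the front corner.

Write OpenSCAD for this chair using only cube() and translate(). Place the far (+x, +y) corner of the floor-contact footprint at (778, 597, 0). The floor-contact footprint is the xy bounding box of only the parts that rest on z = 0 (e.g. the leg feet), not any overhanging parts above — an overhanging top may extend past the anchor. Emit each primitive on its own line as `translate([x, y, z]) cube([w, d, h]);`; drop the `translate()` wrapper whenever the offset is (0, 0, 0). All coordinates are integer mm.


// leg_h = 420 - 30 = 390
// arm post h = 227 - 25 = 202
translate([356, 181, 390]) cube([422, 416, 30]);
translate([356, 181, 0]) cube([45, 45, 390]);
translate([733, 181, 0]) cube([45, 45, 390]);
translate([356, 552, 0]) cube([45, 45, 390]);
translate([733, 552, 0]) cube([45, 45, 390]);
translate([356, 579, 420]) cube([422, 18, 320]);
translate([356, 181, 622]) cube([25, 398, 25]);
translate([753, 181, 622]) cube([25, 398, 25]);
translate([356, 181, 420]) cube([25, 25, 202]);
translate([753, 181, 420]) cube([25, 25, 202]);


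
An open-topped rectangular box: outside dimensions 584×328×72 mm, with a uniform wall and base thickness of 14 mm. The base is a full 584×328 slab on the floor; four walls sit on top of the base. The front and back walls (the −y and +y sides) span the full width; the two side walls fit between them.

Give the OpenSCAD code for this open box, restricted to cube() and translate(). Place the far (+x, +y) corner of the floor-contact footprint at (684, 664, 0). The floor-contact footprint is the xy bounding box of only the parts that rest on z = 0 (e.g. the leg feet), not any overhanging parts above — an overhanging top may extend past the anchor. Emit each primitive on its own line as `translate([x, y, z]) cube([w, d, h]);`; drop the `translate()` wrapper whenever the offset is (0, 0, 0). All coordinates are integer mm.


translate([100, 336, 0]) cube([584, 328, 14]);
translate([100, 336, 14]) cube([584, 14, 58]);
translate([100, 650, 14]) cube([584, 14, 58]);
translate([100, 350, 14]) cube([14, 300, 58]);
translate([670, 350, 14]) cube([14, 300, 58]);


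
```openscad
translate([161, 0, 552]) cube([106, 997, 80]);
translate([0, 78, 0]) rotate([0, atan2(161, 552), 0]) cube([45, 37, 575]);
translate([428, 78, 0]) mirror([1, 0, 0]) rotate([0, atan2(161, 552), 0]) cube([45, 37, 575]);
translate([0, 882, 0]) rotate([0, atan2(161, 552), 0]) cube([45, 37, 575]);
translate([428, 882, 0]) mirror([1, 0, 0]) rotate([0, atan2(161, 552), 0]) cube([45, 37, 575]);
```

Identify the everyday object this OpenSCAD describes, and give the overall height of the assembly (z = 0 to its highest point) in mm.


A sawhorse. The overall height is 632 mm.

A beam across two mirrored pairs of raked legs — a sawhorse. The beam's underside is at z = 552 (matching the legs' vertical rise in atan2(161, 552)) and the beam is 80 mm tall, so its top is at 552 + 80 = 632 mm. The raked legs top out at the beam's underside, so that is the highest point.


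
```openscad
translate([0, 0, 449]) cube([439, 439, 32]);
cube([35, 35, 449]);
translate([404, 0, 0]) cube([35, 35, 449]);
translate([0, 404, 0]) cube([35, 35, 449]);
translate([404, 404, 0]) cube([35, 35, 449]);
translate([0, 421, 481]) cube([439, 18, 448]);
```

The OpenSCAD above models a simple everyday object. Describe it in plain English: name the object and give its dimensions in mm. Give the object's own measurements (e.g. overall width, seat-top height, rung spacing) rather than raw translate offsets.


A chair. The seat is a 439×439×32 mm slab with its top at z = 481 mm, on four 35×35 mm corner legs (flush with the seat edges, standing on z = 0). A flat backrest 18 mm thick, 448 mm tall, spans the full seat width and rises from the seat top along its +y edge, rear face flush with the rear of the seat.
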